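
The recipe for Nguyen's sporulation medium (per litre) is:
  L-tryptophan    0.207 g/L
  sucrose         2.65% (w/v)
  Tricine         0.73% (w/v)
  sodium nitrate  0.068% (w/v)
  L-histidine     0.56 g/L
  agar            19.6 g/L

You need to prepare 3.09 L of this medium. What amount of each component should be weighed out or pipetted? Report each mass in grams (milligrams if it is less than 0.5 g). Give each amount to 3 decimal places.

L-tryptophan 0.640 g; sucrose 81.885 g; Tricine 22.557 g; sodium nitrate 2.101 g; L-histidine 1.730 g; agar 60.564 g

Working volume: 3.09 L.
L-tryptophan: 0.207 g/L × 3.09 L = 0.640 g
sucrose: 2.65 g per 100 mL × 3090 mL ÷ 100 = 81.885 g
Tricine: 0.73 g per 100 mL × 3090 mL ÷ 100 = 22.557 g
sodium nitrate: 0.068 g per 100 mL × 3090 mL ÷ 100 = 2.101 g
L-histidine: 0.56 g/L × 3.09 L = 1.730 g
agar: 19.6 g/L × 3.09 L = 60.564 g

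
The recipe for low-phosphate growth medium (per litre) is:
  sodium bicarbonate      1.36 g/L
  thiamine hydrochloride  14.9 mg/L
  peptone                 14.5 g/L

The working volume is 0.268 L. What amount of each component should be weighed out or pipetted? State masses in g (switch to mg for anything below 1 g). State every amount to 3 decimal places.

sodium bicarbonate 364.480 mg; thiamine hydrochloride 3.993 mg; peptone 3.886 g

Scale factor relative to 1 L: 0.268.
sodium bicarbonate: 1.36 g/L × 0.268 L = 0.36448 g = 364.480 mg
thiamine hydrochloride: 14.9 mg/L × 0.268 L = 3.993 mg
peptone: 14.5 g/L × 0.268 L = 3.886 g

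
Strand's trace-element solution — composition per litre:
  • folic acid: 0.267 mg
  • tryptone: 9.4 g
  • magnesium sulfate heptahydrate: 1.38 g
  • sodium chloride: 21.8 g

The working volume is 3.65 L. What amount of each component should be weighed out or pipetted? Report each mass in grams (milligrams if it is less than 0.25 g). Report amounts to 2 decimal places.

Scale factor = 3650 mL / 1000 mL = 3.65.
folic acid: 0.267 mg × (3650 mL / 1000 mL) = 0.97 mg
tryptone: 9.4 g × (3650 mL / 1000 mL) = 34.31 g
magnesium sulfate heptahydrate: 1.38 g × (3650 mL / 1000 mL) = 5.04 g
sodium chloride: 21.8 g × (3650 mL / 1000 mL) = 79.57 g

folic acid 0.97 mg; tryptone 34.31 g; magnesium sulfate heptahydrate 5.04 g; sodium chloride 79.57 g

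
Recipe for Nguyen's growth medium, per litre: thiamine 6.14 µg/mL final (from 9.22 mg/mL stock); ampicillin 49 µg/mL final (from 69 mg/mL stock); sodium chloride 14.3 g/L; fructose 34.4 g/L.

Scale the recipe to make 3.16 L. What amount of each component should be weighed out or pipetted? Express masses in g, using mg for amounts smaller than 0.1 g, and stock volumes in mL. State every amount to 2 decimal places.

thiamine 2.10 mL; ampicillin 2.24 mL; sodium chloride 45.19 g; fructose 108.70 g

Scale factor relative to 1 L: 3.16.
thiamine: V = C2·V2/C1 = 6.14 µg/mL × 3160 mL ÷ 9220 µg/mL = 2.10 mL
ampicillin: V = C2·V2/C1 = 49 µg/mL × 3160 mL ÷ 69000 µg/mL = 2.24 mL
sodium chloride: 14.3 g/L × 3.16 L = 45.19 g
fructose: 34.4 g/L × 3.16 L = 108.70 g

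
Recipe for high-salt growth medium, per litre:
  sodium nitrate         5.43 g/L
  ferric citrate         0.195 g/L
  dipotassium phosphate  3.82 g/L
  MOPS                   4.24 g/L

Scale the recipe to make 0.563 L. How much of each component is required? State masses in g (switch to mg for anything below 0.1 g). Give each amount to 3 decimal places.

Scale factor relative to 1 L: 0.563.
sodium nitrate: 5.43 g/L × 0.563 L = 3.057 g
ferric citrate: 0.195 g/L × 0.563 L = 0.110 g
dipotassium phosphate: 3.82 g/L × 0.563 L = 2.151 g
MOPS: 4.24 g/L × 0.563 L = 2.387 g

sodium nitrate 3.057 g; ferric citrate 0.110 g; dipotassium phosphate 2.151 g; MOPS 2.387 g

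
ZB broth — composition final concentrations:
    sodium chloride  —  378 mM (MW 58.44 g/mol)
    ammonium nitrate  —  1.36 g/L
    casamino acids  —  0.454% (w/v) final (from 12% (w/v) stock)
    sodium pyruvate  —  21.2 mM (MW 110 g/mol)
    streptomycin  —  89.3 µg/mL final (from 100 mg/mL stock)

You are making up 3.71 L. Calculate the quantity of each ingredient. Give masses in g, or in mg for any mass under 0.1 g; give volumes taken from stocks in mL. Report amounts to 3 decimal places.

sodium chloride 81.955 g; ammonium nitrate 5.046 g; casamino acids 140.362 mL; sodium pyruvate 8.652 g; streptomycin 3.313 mL

Working volume: 3.71 L.
sodium chloride: 378 mmol/L × 58.44 g/mol × 3.71 L ÷ 1000 = 81.955 g
ammonium nitrate: 1.36 g/L × 3.71 L = 5.046 g
casamino acids: C1V1 = C2V2 → 0.454% ÷ 12% × 3710 mL = 140.362 mL
sodium pyruvate: 21.2 mmol/L × 110 g/mol × 3.71 L ÷ 1000 = 8.652 g
streptomycin: dilute stock: 89.3 µg/mL × 3710 mL ÷ 100000 µg/mL = 3.313 mL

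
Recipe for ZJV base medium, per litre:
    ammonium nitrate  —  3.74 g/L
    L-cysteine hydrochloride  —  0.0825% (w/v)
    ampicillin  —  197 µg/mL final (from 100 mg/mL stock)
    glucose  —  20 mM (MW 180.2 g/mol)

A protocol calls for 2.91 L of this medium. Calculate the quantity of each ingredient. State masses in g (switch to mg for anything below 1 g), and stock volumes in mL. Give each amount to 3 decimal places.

Working volume: 2.91 L.
ammonium nitrate: 3.74 g/L × 2.91 L = 10.883 g
L-cysteine hydrochloride: 0.0825 g per 100 mL × 2910 mL ÷ 100 = 2.401 g
ampicillin: V = C2·V2/C1 = 197 µg/mL × 2910 mL ÷ 100000 µg/mL = 5.733 mL
glucose: 20 mmol/L × 180.2 g/mol × 2.91 L ÷ 1000 = 10.488 g

ammonium nitrate 10.883 g; L-cysteine hydrochloride 2.401 g; ampicillin 5.733 mL; glucose 10.488 g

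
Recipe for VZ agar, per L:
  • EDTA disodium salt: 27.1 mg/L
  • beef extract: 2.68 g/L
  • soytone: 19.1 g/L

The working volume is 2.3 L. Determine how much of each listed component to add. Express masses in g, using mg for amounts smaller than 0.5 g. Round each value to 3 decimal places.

EDTA disodium salt 62.330 mg; beef extract 6.164 g; soytone 43.930 g

Scale factor relative to 1 L: 2.3.
EDTA disodium salt: 27.1 mg/L × 2.3 L = 62.330 mg
beef extract: 2.68 g/L × 2.3 L = 6.164 g
soytone: 19.1 g/L × 2.3 L = 43.930 g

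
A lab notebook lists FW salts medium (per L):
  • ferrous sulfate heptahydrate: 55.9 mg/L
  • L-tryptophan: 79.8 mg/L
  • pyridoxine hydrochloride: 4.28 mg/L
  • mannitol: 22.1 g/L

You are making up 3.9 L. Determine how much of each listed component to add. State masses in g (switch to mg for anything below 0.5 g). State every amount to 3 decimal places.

ferrous sulfate heptahydrate 218.010 mg; L-tryptophan 311.220 mg; pyridoxine hydrochloride 16.692 mg; mannitol 86.190 g

Working volume: 3.9 L.
ferrous sulfate heptahydrate: 55.9 mg/L × 3.9 L = 218.010 mg
L-tryptophan: 79.8 mg/L × 3.9 L = 311.220 mg
pyridoxine hydrochloride: 4.28 mg/L × 3.9 L = 16.692 mg
mannitol: 22.1 g/L × 3.9 L = 86.190 g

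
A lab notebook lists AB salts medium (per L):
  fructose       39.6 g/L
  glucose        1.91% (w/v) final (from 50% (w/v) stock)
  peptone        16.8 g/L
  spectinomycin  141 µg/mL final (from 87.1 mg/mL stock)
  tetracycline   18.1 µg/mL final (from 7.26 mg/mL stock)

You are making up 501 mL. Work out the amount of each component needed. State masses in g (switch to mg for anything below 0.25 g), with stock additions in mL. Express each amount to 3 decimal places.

fructose 19.840 g; glucose 19.138 mL; peptone 8.417 g; spectinomycin 0.811 mL; tetracycline 1.249 mL

Target volume = 501 mL = 0.501 L.
fructose: 39.6 g/L × 0.501 L = 19.840 g
glucose: C1V1 = C2V2 → 1.91% ÷ 50% × 501 mL = 19.138 mL
peptone: 16.8 g/L × 0.501 L = 8.417 g
spectinomycin: V = C2·V2/C1 = 141 µg/mL × 501 mL ÷ 87100 µg/mL = 0.811 mL
tetracycline: dilute stock: 18.1 µg/mL × 501 mL ÷ 7260 µg/mL = 1.249 mL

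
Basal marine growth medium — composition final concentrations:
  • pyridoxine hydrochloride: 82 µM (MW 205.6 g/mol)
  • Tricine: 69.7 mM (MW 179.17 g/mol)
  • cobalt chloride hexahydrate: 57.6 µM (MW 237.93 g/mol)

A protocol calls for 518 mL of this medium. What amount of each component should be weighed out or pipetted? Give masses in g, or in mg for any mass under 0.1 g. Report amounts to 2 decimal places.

Scale factor relative to 1 L: 0.518.
pyridoxine hydrochloride: 82 µmol/L × 205.6 g/mol × 0.518 L ÷ 1000 = 8.73 mg
Tricine: 69.7 mmol/L × 179.17 g/mol × 0.518 L ÷ 1000 = 6.47 g
cobalt chloride hexahydrate: 57.6 µmol/L × 237.93 g/mol × 0.518 L ÷ 1000 = 7.10 mg

pyridoxine hydrochloride 8.73 mg; Tricine 6.47 g; cobalt chloride hexahydrate 7.10 mg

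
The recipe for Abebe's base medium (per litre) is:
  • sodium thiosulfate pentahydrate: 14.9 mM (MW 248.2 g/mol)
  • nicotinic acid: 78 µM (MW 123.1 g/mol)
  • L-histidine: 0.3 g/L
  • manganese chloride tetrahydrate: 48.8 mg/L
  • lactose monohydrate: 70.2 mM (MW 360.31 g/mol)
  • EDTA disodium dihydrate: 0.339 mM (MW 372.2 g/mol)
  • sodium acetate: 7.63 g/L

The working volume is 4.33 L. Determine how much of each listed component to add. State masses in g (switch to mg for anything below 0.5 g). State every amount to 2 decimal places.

Scale factor relative to 1 L: 4.33.
sodium thiosulfate pentahydrate: 14.9 mmol/L × 248.2 g/mol × 4.33 L ÷ 1000 = 16.01 g
nicotinic acid: 78 µmol/L × 123.1 g/mol × 4.33 L ÷ 1000 = 41.58 mg
L-histidine: 0.3 g/L × 4.33 L = 1.30 g
manganese chloride tetrahydrate: 48.8 mg/L × 4.33 L = 211.30 mg
lactose monohydrate: 70.2 mmol/L × 360.31 g/mol × 4.33 L ÷ 1000 = 109.52 g
EDTA disodium dihydrate: 0.339 mmol/L × 372.2 g/mol × 4.33 L ÷ 1000 = 0.55 g
sodium acetate: 7.63 g/L × 4.33 L = 33.04 g

sodium thiosulfate pentahydrate 16.01 g; nicotinic acid 41.58 mg; L-histidine 1.30 g; manganese chloride tetrahydrate 211.30 mg; lactose monohydrate 109.52 g; EDTA disodium dihydrate 0.55 g; sodium acetate 33.04 g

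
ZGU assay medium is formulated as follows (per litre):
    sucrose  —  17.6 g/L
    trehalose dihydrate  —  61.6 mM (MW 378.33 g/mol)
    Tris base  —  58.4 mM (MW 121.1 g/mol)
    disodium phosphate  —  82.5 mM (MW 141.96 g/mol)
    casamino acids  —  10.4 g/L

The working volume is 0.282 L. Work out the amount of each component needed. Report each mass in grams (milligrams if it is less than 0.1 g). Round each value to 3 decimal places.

Working volume: 0.282 L.
sucrose: 17.6 g/L × 0.282 L = 4.963 g
trehalose dihydrate: 61.6 mmol/L × 378.33 g/mol × 0.282 L ÷ 1000 = 6.572 g
Tris base: 58.4 mmol/L × 121.1 g/mol × 0.282 L ÷ 1000 = 1.994 g
disodium phosphate: 82.5 mmol/L × 141.96 g/mol × 0.282 L ÷ 1000 = 3.303 g
casamino acids: 10.4 g/L × 0.282 L = 2.933 g

sucrose 4.963 g; trehalose dihydrate 6.572 g; Tris base 1.994 g; disodium phosphate 3.303 g; casamino acids 2.933 g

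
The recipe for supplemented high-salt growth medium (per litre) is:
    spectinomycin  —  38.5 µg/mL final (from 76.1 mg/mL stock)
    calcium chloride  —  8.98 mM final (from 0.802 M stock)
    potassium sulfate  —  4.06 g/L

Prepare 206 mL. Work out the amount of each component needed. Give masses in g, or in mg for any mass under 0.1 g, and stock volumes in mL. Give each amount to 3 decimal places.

Scale factor relative to 1 L: 0.206.
spectinomycin: C1V1 = C2V2 → 38.5 µg/mL × 206 mL ÷ 76100 µg/mL = 0.104 mL
calcium chloride: C1V1 = C2V2 → 8.98 mM × 206 mL ÷ 802 mM = 2.307 mL
potassium sulfate: 4.06 g/L × 0.206 L = 0.836 g

spectinomycin 0.104 mL; calcium chloride 2.307 mL; potassium sulfate 0.836 g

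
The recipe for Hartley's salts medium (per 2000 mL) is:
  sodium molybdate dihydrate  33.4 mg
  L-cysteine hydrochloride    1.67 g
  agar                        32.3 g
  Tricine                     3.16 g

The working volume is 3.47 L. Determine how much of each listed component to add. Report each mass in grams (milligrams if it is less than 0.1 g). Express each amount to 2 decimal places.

Scale factor = 3470 mL / 2000 mL = 1.735.
sodium molybdate dihydrate: 33.4 mg × (3470 mL / 2000 mL) = 57.95 mg
L-cysteine hydrochloride: 1.67 g × (3470 mL / 2000 mL) = 2.90 g
agar: 32.3 g × (3470 mL / 2000 mL) = 56.04 g
Tricine: 3.16 g × (3470 mL / 2000 mL) = 5.48 g

sodium molybdate dihydrate 57.95 mg; L-cysteine hydrochloride 2.90 g; agar 56.04 g; Tricine 5.48 g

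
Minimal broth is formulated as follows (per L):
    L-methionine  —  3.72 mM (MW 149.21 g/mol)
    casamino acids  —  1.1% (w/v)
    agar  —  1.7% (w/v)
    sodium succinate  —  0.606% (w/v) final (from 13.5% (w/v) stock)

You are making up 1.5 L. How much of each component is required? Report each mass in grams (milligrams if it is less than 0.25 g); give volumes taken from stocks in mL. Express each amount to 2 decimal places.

Scale factor relative to 1 L: 1.5.
L-methionine: 3.72 mmol/L × 149.21 g/mol × 1.5 L ÷ 1000 = 0.83 g
casamino acids: 1.1 g per 100 mL × 1500 mL ÷ 100 = 16.50 g
agar: 1.7 g per 100 mL × 1500 mL ÷ 100 = 25.50 g
sodium succinate: V = C2·V2/C1 = 0.606% ÷ 13.5% × 1500 mL = 67.33 mL

L-methionine 0.83 g; casamino acids 16.50 g; agar 25.50 g; sodium succinate 67.33 mL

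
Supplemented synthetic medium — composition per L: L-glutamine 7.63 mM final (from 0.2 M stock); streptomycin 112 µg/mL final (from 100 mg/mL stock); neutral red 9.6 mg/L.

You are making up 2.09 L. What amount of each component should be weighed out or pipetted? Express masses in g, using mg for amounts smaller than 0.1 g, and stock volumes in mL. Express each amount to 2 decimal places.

Working volume: 2.09 L.
L-glutamine: C1V1 = C2V2 → 7.63 mM × 2090 mL ÷ 200 mM = 79.73 mL
streptomycin: V = C2·V2/C1 = 112 µg/mL × 2090 mL ÷ 100000 µg/mL = 2.34 mL
neutral red: 9.6 mg/L × 2.09 L = 20.06 mg

L-glutamine 79.73 mL; streptomycin 2.34 mL; neutral red 20.06 mg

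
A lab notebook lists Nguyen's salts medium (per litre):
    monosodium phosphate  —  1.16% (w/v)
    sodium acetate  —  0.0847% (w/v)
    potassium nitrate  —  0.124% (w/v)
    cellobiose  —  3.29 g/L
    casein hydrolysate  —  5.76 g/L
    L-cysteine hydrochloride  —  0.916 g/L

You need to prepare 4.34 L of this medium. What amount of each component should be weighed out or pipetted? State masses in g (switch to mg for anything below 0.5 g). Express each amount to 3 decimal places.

Scale factor relative to 1 L: 4.34.
monosodium phosphate: 1.16% w/v = 11.6 g/L → 11.6 × 4.34 L = 50.344 g
sodium acetate: 0.0847 g per 100 mL × 4340 mL ÷ 100 = 3.676 g
potassium nitrate: 0.124 g per 100 mL × 4340 mL ÷ 100 = 5.382 g
cellobiose: 3.29 g/L × 4.34 L = 14.279 g
casein hydrolysate: 5.76 g/L × 4.34 L = 24.998 g
L-cysteine hydrochloride: 0.916 g/L × 4.34 L = 3.975 g

monosodium phosphate 50.344 g; sodium acetate 3.676 g; potassium nitrate 5.382 g; cellobiose 14.279 g; casein hydrolysate 24.998 g; L-cysteine hydrochloride 3.975 g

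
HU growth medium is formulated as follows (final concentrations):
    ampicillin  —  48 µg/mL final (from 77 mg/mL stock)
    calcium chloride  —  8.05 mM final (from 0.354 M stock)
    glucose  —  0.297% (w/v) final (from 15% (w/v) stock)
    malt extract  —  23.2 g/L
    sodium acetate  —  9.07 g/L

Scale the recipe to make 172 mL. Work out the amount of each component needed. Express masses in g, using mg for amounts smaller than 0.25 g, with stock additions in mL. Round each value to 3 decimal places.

ampicillin 0.107 mL; calcium chloride 3.911 mL; glucose 3.406 mL; malt extract 3.990 g; sodium acetate 1.560 g

Scale factor relative to 1 L: 0.172.
ampicillin: C1V1 = C2V2 → 48 µg/mL × 172 mL ÷ 77000 µg/mL = 0.107 mL
calcium chloride: C1V1 = C2V2 → 8.05 mM × 172 mL ÷ 354 mM = 3.911 mL
glucose: V = C2·V2/C1 = 0.297% ÷ 15% × 172 mL = 3.406 mL
malt extract: 23.2 g/L × 0.172 L = 3.990 g
sodium acetate: 9.07 g/L × 0.172 L = 1.560 g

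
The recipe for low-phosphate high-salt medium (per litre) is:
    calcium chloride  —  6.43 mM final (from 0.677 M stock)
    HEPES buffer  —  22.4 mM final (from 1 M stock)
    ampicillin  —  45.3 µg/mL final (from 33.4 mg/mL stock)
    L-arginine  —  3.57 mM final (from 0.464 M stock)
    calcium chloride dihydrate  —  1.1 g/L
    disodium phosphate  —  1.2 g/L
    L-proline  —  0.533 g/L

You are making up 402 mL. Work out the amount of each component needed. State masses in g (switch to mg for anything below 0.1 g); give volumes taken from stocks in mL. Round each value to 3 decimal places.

Scale factor relative to 1 L: 0.402.
calcium chloride: C1V1 = C2V2 → 6.43 mM × 402 mL ÷ 677 mM = 3.818 mL
HEPES buffer: dilute stock: 22.4 mM × 402 mL ÷ 1000 mM = 9.005 mL
ampicillin: V = C2·V2/C1 = 45.3 µg/mL × 402 mL ÷ 33400 µg/mL = 0.545 mL
L-arginine: C1V1 = C2V2 → 3.57 mM × 402 mL ÷ 464 mM = 3.093 mL
calcium chloride dihydrate: 1.1 g/L × 0.402 L = 0.442 g
disodium phosphate: 1.2 g/L × 0.402 L = 0.482 g
L-proline: 0.533 g/L × 0.402 L = 0.214 g

calcium chloride 3.818 mL; HEPES buffer 9.005 mL; ampicillin 0.545 mL; L-arginine 3.093 mL; calcium chloride dihydrate 0.442 g; disodium phosphate 0.482 g; L-proline 0.214 g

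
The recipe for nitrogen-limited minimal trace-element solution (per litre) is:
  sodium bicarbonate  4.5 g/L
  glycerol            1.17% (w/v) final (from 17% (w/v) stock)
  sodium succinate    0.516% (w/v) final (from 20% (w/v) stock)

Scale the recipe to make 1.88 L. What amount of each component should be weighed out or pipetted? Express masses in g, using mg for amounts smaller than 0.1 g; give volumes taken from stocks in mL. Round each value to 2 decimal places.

sodium bicarbonate 8.46 g; glycerol 129.39 mL; sodium succinate 48.50 mL

Scale factor relative to 1 L: 1.88.
sodium bicarbonate: 4.5 g/L × 1.88 L = 8.46 g
glycerol: C1V1 = C2V2 → 1.17% ÷ 17% × 1880 mL = 129.39 mL
sodium succinate: C1V1 = C2V2 → 0.516% ÷ 20% × 1880 mL = 48.50 mL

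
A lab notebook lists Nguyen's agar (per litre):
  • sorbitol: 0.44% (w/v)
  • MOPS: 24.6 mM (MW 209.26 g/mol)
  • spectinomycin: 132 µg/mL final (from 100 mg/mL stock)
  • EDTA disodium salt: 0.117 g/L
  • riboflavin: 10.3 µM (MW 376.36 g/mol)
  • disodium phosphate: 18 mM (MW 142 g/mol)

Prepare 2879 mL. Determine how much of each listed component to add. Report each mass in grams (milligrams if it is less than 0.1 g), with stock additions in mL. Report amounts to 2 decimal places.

Target volume = 2879 mL = 2.879 L.
sorbitol: 0.44% w/v = 4.4 g/L → 4.4 × 2.879 L = 12.67 g
MOPS: 24.6 mmol/L × 209.26 g/mol × 2.879 L ÷ 1000 = 14.82 g
spectinomycin: V = C2·V2/C1 = 132 µg/mL × 2879 mL ÷ 100000 µg/mL = 3.80 mL
EDTA disodium salt: 0.117 g/L × 2.879 L = 0.34 g
riboflavin: 10.3 µmol/L × 376.36 g/mol × 2.879 L ÷ 1000 = 11.16 mg
disodium phosphate: 18 mmol/L × 142 g/mol × 2.879 L ÷ 1000 = 7.36 g

sorbitol 12.67 g; MOPS 14.82 g; spectinomycin 3.80 mL; EDTA disodium salt 0.34 g; riboflavin 11.16 mg; disodium phosphate 7.36 g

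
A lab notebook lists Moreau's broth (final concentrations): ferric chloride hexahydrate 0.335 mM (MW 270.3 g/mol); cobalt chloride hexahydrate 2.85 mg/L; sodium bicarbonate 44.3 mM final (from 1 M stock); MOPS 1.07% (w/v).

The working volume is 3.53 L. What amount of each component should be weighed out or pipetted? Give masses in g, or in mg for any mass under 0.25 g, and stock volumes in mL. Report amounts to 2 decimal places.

ferric chloride hexahydrate 0.32 g; cobalt chloride hexahydrate 10.06 mg; sodium bicarbonate 156.38 mL; MOPS 37.77 g

Scale factor relative to 1 L: 3.53.
ferric chloride hexahydrate: 0.335 mmol/L × 270.3 g/mol × 3.53 L ÷ 1000 = 0.32 g
cobalt chloride hexahydrate: 2.85 mg/L × 3.53 L = 10.06 mg
sodium bicarbonate: dilute stock: 44.3 mM × 3530 mL ÷ 1000 mM = 156.38 mL
MOPS: 1.07% w/v = 10.7 g/L → 10.7 × 3.53 L = 37.77 g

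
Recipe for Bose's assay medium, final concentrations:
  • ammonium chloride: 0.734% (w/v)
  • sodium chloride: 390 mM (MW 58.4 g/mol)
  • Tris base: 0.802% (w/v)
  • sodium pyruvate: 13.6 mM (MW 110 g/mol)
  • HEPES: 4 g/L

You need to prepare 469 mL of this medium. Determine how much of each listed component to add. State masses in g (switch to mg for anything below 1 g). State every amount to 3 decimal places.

Scale factor relative to 1 L: 0.469.
ammonium chloride: 0.734 g per 100 mL × 469 mL ÷ 100 = 3.442 g
sodium chloride: 390 mmol/L × 58.4 g/mol × 0.469 L ÷ 1000 = 10.682 g
Tris base: 0.802% w/v = 8.02 g/L → 8.02 × 0.469 L = 3.761 g
sodium pyruvate: 13.6 mmol/L × 110 mg/mmol × 0.469 L = 701.624 mg
HEPES: 4 g/L × 0.469 L = 1.876 g

ammonium chloride 3.442 g; sodium chloride 10.682 g; Tris base 3.761 g; sodium pyruvate 701.624 mg; HEPES 1.876 g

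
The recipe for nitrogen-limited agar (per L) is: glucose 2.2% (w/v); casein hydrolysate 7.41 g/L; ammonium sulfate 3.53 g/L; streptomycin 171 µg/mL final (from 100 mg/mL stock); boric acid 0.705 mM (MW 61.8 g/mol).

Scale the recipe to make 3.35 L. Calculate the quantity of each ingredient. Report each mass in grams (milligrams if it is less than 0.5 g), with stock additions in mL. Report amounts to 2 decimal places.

glucose 73.70 g; casein hydrolysate 24.82 g; ammonium sulfate 11.83 g; streptomycin 5.73 mL; boric acid 145.96 mg

Scale factor relative to 1 L: 3.35.
glucose: 2.2 g per 100 mL × 3350 mL ÷ 100 = 73.70 g
casein hydrolysate: 7.41 g/L × 3.35 L = 24.82 g
ammonium sulfate: 3.53 g/L × 3.35 L = 11.83 g
streptomycin: C1V1 = C2V2 → 171 µg/mL × 3350 mL ÷ 100000 µg/mL = 5.73 mL
boric acid: 0.705 mmol/L × 61.8 mg/mmol × 3.35 L = 145.96 mg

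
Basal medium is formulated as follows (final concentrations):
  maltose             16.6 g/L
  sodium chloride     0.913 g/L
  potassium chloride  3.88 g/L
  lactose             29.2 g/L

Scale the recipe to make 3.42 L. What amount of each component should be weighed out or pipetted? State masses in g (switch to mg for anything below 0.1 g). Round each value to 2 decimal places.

Working volume: 3.42 L.
maltose: 16.6 g/L × 3.42 L = 56.77 g
sodium chloride: 0.913 g/L × 3.42 L = 3.12 g
potassium chloride: 3.88 g/L × 3.42 L = 13.27 g
lactose: 29.2 g/L × 3.42 L = 99.86 g

maltose 56.77 g; sodium chloride 3.12 g; potassium chloride 13.27 g; lactose 99.86 g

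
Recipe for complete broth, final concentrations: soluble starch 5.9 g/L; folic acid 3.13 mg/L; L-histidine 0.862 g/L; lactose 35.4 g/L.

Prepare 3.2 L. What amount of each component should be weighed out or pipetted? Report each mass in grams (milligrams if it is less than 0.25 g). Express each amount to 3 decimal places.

soluble starch 18.880 g; folic acid 10.016 mg; L-histidine 2.758 g; lactose 113.280 g

Scale factor relative to 1 L: 3.2.
soluble starch: 5.9 g/L × 3.2 L = 18.880 g
folic acid: 3.13 mg/L × 3.2 L = 10.016 mg
L-histidine: 0.862 g/L × 3.2 L = 2.758 g
lactose: 35.4 g/L × 3.2 L = 113.280 g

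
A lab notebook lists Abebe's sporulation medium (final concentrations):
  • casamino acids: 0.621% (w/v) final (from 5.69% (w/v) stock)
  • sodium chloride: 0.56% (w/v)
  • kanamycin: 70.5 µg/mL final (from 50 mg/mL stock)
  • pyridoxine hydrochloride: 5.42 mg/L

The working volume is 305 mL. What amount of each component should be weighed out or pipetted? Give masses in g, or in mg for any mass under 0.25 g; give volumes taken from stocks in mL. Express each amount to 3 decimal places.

Scale factor relative to 1 L: 0.305.
casamino acids: C1V1 = C2V2 → 0.621% ÷ 5.69% × 305 mL = 33.287 mL
sodium chloride: 0.56% w/v = 5.6 g/L → 5.6 × 0.305 L = 1.708 g
kanamycin: C1V1 = C2V2 → 70.5 µg/mL × 305 mL ÷ 50000 µg/mL = 0.430 mL
pyridoxine hydrochloride: 5.42 mg/L × 0.305 L = 1.653 mg

casamino acids 33.287 mL; sodium chloride 1.708 g; kanamycin 0.430 mL; pyridoxine hydrochloride 1.653 mg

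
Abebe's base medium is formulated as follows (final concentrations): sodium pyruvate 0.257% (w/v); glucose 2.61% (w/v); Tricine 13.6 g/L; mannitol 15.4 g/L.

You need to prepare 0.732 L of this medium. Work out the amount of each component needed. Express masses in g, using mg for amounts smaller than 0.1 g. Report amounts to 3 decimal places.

sodium pyruvate 1.881 g; glucose 19.105 g; Tricine 9.955 g; mannitol 11.273 g

Scale factor relative to 1 L: 0.732.
sodium pyruvate: 0.257% w/v = 2.57 g/L → 2.57 × 0.732 L = 1.881 g
glucose: 2.61% w/v = 26.1 g/L → 26.1 × 0.732 L = 19.105 g
Tricine: 13.6 g/L × 0.732 L = 9.955 g
mannitol: 15.4 g/L × 0.732 L = 11.273 g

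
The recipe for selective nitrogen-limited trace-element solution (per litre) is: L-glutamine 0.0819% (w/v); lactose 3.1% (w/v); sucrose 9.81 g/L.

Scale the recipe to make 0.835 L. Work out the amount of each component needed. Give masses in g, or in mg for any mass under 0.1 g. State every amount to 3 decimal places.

Scale factor relative to 1 L: 0.835.
L-glutamine: 0.0819% w/v = 0.819 g/L → 0.819 × 0.835 L = 0.684 g
lactose: 3.1% w/v = 31 g/L → 31 × 0.835 L = 25.885 g
sucrose: 9.81 g/L × 0.835 L = 8.191 g

L-glutamine 0.684 g; lactose 25.885 g; sucrose 8.191 g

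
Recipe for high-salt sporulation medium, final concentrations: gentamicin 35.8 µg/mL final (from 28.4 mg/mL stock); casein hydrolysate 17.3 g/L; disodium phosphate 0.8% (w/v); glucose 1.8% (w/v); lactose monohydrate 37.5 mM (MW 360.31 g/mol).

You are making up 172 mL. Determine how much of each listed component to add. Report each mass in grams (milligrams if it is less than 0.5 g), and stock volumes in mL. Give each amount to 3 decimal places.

Target volume = 172 mL = 0.172 L.
gentamicin: C1V1 = C2V2 → 35.8 µg/mL × 172 mL ÷ 28400 µg/mL = 0.217 mL
casein hydrolysate: 17.3 g/L × 0.172 L = 2.976 g
disodium phosphate: 0.8 g per 100 mL × 172 mL ÷ 100 = 1.376 g
glucose: 1.8 g per 100 mL × 172 mL ÷ 100 = 3.096 g
lactose monohydrate: 37.5 mmol/L × 360.31 g/mol × 0.172 L ÷ 1000 = 2.324 g

gentamicin 0.217 mL; casein hydrolysate 2.976 g; disodium phosphate 1.376 g; glucose 3.096 g; lactose monohydrate 2.324 g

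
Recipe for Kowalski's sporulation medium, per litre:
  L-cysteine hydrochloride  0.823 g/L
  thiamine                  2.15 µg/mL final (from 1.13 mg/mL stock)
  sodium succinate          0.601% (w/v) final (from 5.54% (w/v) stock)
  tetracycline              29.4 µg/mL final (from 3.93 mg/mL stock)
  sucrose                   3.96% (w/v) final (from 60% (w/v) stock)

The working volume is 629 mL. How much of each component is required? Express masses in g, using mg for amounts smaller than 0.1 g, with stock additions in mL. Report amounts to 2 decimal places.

Working volume: 629 mL = 0.629 L.
L-cysteine hydrochloride: 0.823 g/L × 0.629 L = 0.52 g
thiamine: C1V1 = C2V2 → 2.15 µg/mL × 629 mL ÷ 1130 µg/mL = 1.20 mL
sodium succinate: V = C2·V2/C1 = 0.601% ÷ 5.54% × 629 mL = 68.24 mL
tetracycline: dilute stock: 29.4 µg/mL × 629 mL ÷ 3930 µg/mL = 4.71 mL
sucrose: V = C2·V2/C1 = 3.96% ÷ 60% × 629 mL = 41.51 mL

L-cysteine hydrochloride 0.52 g; thiamine 1.20 mL; sodium succinate 68.24 mL; tetracycline 4.71 mL; sucrose 41.51 mL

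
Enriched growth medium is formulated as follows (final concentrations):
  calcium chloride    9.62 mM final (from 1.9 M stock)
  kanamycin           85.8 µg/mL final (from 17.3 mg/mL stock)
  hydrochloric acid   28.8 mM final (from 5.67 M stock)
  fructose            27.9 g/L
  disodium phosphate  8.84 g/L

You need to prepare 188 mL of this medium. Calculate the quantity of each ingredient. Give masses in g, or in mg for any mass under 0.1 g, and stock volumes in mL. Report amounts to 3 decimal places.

Working volume: 188 mL = 0.188 L.
calcium chloride: V = C2·V2/C1 = 9.62 mM × 188 mL ÷ 1900 mM = 0.952 mL
kanamycin: C1V1 = C2V2 → 85.8 µg/mL × 188 mL ÷ 17300 µg/mL = 0.932 mL
hydrochloric acid: V = C2·V2/C1 = 28.8 mM × 188 mL ÷ 5670 mM = 0.955 mL
fructose: 27.9 g/L × 0.188 L = 5.245 g
disodium phosphate: 8.84 g/L × 0.188 L = 1.662 g

calcium chloride 0.952 mL; kanamycin 0.932 mL; hydrochloric acid 0.955 mL; fructose 5.245 g; disodium phosphate 1.662 g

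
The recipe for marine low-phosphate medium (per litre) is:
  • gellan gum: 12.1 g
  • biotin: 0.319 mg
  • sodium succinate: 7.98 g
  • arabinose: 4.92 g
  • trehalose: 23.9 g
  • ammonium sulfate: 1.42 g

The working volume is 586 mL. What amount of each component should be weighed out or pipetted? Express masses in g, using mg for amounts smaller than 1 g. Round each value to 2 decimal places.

gellan gum 7.09 g; biotin 0.19 mg; sodium succinate 4.68 g; arabinose 2.88 g; trehalose 14.01 g; ammonium sulfate 832.12 mg

Ratio of target to recipe volume: 586 / 1000 = 0.586.
gellan gum: 12.1 g × (586 mL / 1000 mL) = 7.09 g
biotin: 0.319 mg × (586 mL / 1000 mL) = 0.19 mg
sodium succinate: 7.98 g × (586 mL / 1000 mL) = 4.68 g
arabinose: 4.92 g × (586 mL / 1000 mL) = 2.88 g
trehalose: 23.9 g × (586 mL / 1000 mL) = 14.01 g
ammonium sulfate: 1.42 g × (586 mL / 1000 mL) = 0.83212 g = 832.12 mg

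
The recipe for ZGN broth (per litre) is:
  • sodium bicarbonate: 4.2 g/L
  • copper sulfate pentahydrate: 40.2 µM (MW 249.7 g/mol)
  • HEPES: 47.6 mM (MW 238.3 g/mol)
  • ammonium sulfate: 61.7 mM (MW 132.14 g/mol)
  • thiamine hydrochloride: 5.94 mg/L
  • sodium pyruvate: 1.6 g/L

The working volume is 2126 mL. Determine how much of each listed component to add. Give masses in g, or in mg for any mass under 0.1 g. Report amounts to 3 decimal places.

Working volume: 2126 mL = 2.126 L.
sodium bicarbonate: 4.2 g/L × 2.126 L = 8.929 g
copper sulfate pentahydrate: 40.2 µmol/L × 249.7 g/mol × 2.126 L ÷ 1000 = 21.341 mg
HEPES: 47.6 mmol/L × 238.3 g/mol × 2.126 L ÷ 1000 = 24.115 g
ammonium sulfate: 61.7 mmol/L × 132.14 g/mol × 2.126 L ÷ 1000 = 17.333 g
thiamine hydrochloride: 5.94 mg/L × 2.126 L = 12.628 mg
sodium pyruvate: 1.6 g/L × 2.126 L = 3.402 g

sodium bicarbonate 8.929 g; copper sulfate pentahydrate 21.341 mg; HEPES 24.115 g; ammonium sulfate 17.333 g; thiamine hydrochloride 12.628 mg; sodium pyruvate 3.402 g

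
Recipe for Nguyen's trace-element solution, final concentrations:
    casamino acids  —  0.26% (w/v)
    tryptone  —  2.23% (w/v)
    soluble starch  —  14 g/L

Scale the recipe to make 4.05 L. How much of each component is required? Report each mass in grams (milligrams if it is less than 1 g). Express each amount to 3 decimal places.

Scale factor relative to 1 L: 4.05.
casamino acids: 0.26% w/v = 2.6 g/L → 2.6 × 4.05 L = 10.530 g
tryptone: 2.23% w/v = 22.3 g/L → 22.3 × 4.05 L = 90.315 g
soluble starch: 14 g/L × 4.05 L = 56.700 g

casamino acids 10.530 g; tryptone 90.315 g; soluble starch 56.700 g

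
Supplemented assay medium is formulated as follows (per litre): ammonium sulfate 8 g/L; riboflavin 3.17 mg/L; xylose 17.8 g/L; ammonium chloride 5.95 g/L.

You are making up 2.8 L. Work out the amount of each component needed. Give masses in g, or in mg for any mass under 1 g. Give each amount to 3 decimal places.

Working volume: 2.8 L.
ammonium sulfate: 8 g/L × 2.8 L = 22.400 g
riboflavin: 3.17 mg/L × 2.8 L = 8.876 mg
xylose: 17.8 g/L × 2.8 L = 49.840 g
ammonium chloride: 5.95 g/L × 2.8 L = 16.660 g

ammonium sulfate 22.400 g; riboflavin 8.876 mg; xylose 49.840 g; ammonium chloride 16.660 g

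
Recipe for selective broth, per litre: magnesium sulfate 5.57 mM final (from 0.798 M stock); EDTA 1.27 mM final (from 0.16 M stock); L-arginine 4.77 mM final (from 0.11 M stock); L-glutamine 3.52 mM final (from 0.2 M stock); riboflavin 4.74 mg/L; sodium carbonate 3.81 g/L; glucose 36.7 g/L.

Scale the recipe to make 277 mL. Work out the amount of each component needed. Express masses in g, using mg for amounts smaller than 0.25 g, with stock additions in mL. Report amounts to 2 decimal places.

Scale factor relative to 1 L: 0.277.
magnesium sulfate: dilute stock: 5.57 mM × 277 mL ÷ 798 mM = 1.93 mL
EDTA: V = C2·V2/C1 = 1.27 mM × 277 mL ÷ 160 mM = 2.20 mL
L-arginine: C1V1 = C2V2 → 4.77 mM × 277 mL ÷ 110 mM = 12.01 mL
L-glutamine: dilute stock: 3.52 mM × 277 mL ÷ 200 mM = 4.88 mL
riboflavin: 4.74 mg/L × 0.277 L = 1.31 mg
sodium carbonate: 3.81 g/L × 0.277 L = 1.06 g
glucose: 36.7 g/L × 0.277 L = 10.17 g

magnesium sulfate 1.93 mL; EDTA 2.20 mL; L-arginine 12.01 mL; L-glutamine 4.88 mL; riboflavin 1.31 mg; sodium carbonate 1.06 g; glucose 10.17 g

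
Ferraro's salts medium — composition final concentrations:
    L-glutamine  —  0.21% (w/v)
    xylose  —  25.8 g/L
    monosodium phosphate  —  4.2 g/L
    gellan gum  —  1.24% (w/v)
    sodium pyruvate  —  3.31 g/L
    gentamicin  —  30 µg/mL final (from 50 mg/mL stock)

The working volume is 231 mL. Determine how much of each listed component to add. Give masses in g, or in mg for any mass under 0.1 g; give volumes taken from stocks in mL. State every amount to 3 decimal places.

L-glutamine 0.485 g; xylose 5.960 g; monosodium phosphate 0.970 g; gellan gum 2.864 g; sodium pyruvate 0.765 g; gentamicin 0.139 mL

Working volume: 231 mL = 0.231 L.
L-glutamine: 0.21 g per 100 mL × 231 mL ÷ 100 = 0.485 g
xylose: 25.8 g/L × 0.231 L = 5.960 g
monosodium phosphate: 4.2 g/L × 0.231 L = 0.970 g
gellan gum: 1.24 g per 100 mL × 231 mL ÷ 100 = 2.864 g
sodium pyruvate: 3.31 g/L × 0.231 L = 0.765 g
gentamicin: dilute stock: 30 µg/mL × 231 mL ÷ 50000 µg/mL = 0.139 mL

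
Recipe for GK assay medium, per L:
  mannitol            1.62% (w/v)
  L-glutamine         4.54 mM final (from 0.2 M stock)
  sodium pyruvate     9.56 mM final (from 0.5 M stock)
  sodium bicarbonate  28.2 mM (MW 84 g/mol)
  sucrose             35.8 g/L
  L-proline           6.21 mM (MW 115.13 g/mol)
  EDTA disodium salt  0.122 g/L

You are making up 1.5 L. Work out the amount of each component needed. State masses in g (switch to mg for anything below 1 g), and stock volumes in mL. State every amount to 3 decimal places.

Scale factor relative to 1 L: 1.5.
mannitol: 1.62% w/v = 16.2 g/L → 16.2 × 1.5 L = 24.300 g
L-glutamine: C1V1 = C2V2 → 4.54 mM × 1500 mL ÷ 200 mM = 34.050 mL
sodium pyruvate: V = C2·V2/C1 = 9.56 mM × 1500 mL ÷ 500 mM = 28.680 mL
sodium bicarbonate: 28.2 mmol/L × 84 g/mol × 1.5 L ÷ 1000 = 3.553 g
sucrose: 35.8 g/L × 1.5 L = 53.700 g
L-proline: 6.21 mmol/L × 115.13 g/mol × 1.5 L ÷ 1000 = 1.072 g
EDTA disodium salt: 0.122 g/L × 1.5 L = 0.183 g = 183.000 mg

mannitol 24.300 g; L-glutamine 34.050 mL; sodium pyruvate 28.680 mL; sodium bicarbonate 3.553 g; sucrose 53.700 g; L-proline 1.072 g; EDTA disodium salt 183.000 mg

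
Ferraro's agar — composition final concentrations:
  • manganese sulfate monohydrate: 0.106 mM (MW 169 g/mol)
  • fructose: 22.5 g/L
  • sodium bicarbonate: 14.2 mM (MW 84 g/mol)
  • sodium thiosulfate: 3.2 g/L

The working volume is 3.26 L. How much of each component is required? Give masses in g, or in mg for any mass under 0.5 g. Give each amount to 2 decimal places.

Scale factor relative to 1 L: 3.26.
manganese sulfate monohydrate: 0.106 mmol/L × 169 mg/mmol × 3.26 L = 58.40 mg
fructose: 22.5 g/L × 3.26 L = 73.35 g
sodium bicarbonate: 14.2 mmol/L × 84 g/mol × 3.26 L ÷ 1000 = 3.89 g
sodium thiosulfate: 3.2 g/L × 3.26 L = 10.43 g

manganese sulfate monohydrate 58.40 mg; fructose 73.35 g; sodium bicarbonate 3.89 g; sodium thiosulfate 10.43 g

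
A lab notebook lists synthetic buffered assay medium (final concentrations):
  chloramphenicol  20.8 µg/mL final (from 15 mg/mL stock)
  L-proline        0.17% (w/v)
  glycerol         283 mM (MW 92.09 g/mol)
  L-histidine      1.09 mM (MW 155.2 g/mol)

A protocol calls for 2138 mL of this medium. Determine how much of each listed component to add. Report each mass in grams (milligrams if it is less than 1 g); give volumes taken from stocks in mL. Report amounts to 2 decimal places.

Working volume: 2138 mL = 2.138 L.
chloramphenicol: V = C2·V2/C1 = 20.8 µg/mL × 2138 mL ÷ 15000 µg/mL = 2.96 mL
L-proline: 0.17 g per 100 mL × 2138 mL ÷ 100 = 3.63 g
glycerol: 283 mmol/L × 92.09 g/mol × 2.138 L ÷ 1000 = 55.72 g
L-histidine: 1.09 mmol/L × 155.2 mg/mmol × 2.138 L = 361.68 mg

chloramphenicol 2.96 mL; L-proline 3.63 g; glycerol 55.72 g; L-histidine 361.68 mg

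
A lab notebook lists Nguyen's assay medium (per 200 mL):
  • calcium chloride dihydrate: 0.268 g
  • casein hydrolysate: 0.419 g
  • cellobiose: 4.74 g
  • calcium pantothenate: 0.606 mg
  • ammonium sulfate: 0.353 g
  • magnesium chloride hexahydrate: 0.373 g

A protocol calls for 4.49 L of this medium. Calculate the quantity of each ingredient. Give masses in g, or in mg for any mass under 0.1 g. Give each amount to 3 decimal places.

calcium chloride dihydrate 6.017 g; casein hydrolysate 9.407 g; cellobiose 106.413 g; calcium pantothenate 13.605 mg; ammonium sulfate 7.925 g; magnesium chloride hexahydrate 8.374 g

Scale factor = 4490 mL / 200 mL = 22.45.
calcium chloride dihydrate: 0.268 g × (4490 mL / 200 mL) = 6.017 g
casein hydrolysate: 0.419 g × (4490 mL / 200 mL) = 9.407 g
cellobiose: 4.74 g × (4490 mL / 200 mL) = 106.413 g
calcium pantothenate: 0.606 mg × (4490 mL / 200 mL) = 13.605 mg
ammonium sulfate: 0.353 g × (4490 mL / 200 mL) = 7.925 g
magnesium chloride hexahydrate: 0.373 g × (4490 mL / 200 mL) = 8.374 g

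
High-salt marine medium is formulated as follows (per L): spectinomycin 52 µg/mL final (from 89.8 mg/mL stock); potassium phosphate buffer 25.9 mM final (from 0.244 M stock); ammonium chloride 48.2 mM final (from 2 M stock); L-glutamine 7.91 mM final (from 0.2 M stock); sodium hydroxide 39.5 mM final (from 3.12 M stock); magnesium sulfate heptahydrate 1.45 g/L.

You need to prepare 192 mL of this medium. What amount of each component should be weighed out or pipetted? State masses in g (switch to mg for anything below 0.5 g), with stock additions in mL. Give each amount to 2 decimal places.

Target volume = 192 mL = 0.192 L.
spectinomycin: V = C2·V2/C1 = 52 µg/mL × 192 mL ÷ 89800 µg/mL = 0.11 mL
potassium phosphate buffer: V = C2·V2/C1 = 25.9 mM × 192 mL ÷ 244 mM = 20.38 mL
ammonium chloride: V = C2·V2/C1 = 48.2 mM × 192 mL ÷ 2000 mM = 4.63 mL
L-glutamine: V = C2·V2/C1 = 7.91 mM × 192 mL ÷ 200 mM = 7.59 mL
sodium hydroxide: C1V1 = C2V2 → 39.5 mM × 192 mL ÷ 3120 mM = 2.43 mL
magnesium sulfate heptahydrate: 1.45 g/L × 0.192 L = 0.2784 g = 278.40 mg

spectinomycin 0.11 mL; potassium phosphate buffer 20.38 mL; ammonium chloride 4.63 mL; L-glutamine 7.59 mL; sodium hydroxide 2.43 mL; magnesium sulfate heptahydrate 278.40 mg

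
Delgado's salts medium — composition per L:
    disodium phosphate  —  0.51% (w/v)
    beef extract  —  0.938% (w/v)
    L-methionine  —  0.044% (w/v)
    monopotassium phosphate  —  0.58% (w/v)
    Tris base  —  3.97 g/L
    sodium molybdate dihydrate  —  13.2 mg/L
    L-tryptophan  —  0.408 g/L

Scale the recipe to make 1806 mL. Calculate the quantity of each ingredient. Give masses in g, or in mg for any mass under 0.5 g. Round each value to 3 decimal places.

disodium phosphate 9.211 g; beef extract 16.940 g; L-methionine 0.795 g; monopotassium phosphate 10.475 g; Tris base 7.170 g; sodium molybdate dihydrate 23.839 mg; L-tryptophan 0.737 g

Target volume = 1806 mL = 1.806 L.
disodium phosphate: 0.51% w/v = 5.1 g/L → 5.1 × 1.806 L = 9.211 g
beef extract: 0.938% w/v = 9.38 g/L → 9.38 × 1.806 L = 16.940 g
L-methionine: 0.044% w/v = 0.44 g/L → 0.44 × 1.806 L = 0.795 g
monopotassium phosphate: 0.58% w/v = 5.8 g/L → 5.8 × 1.806 L = 10.475 g
Tris base: 3.97 g/L × 1.806 L = 7.170 g
sodium molybdate dihydrate: 13.2 mg/L × 1.806 L = 23.839 mg
L-tryptophan: 0.408 g/L × 1.806 L = 0.737 g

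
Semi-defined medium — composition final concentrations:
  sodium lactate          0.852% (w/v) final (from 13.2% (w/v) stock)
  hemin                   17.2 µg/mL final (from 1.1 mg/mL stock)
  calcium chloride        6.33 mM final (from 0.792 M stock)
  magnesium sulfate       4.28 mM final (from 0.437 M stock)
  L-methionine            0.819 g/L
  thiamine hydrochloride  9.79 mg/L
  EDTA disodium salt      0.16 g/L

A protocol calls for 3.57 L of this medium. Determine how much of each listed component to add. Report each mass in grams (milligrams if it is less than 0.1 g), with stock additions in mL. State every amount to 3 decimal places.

sodium lactate 230.427 mL; hemin 55.822 mL; calcium chloride 28.533 mL; magnesium sulfate 34.965 mL; L-methionine 2.924 g; thiamine hydrochloride 34.950 mg; EDTA disodium salt 0.571 g

Working volume: 3.57 L.
sodium lactate: C1V1 = C2V2 → 0.852% ÷ 13.2% × 3570 mL = 230.427 mL
hemin: V = C2·V2/C1 = 17.2 µg/mL × 3570 mL ÷ 1100 µg/mL = 55.822 mL
calcium chloride: C1V1 = C2V2 → 6.33 mM × 3570 mL ÷ 792 mM = 28.533 mL
magnesium sulfate: V = C2·V2/C1 = 4.28 mM × 3570 mL ÷ 437 mM = 34.965 mL
L-methionine: 0.819 g/L × 3.57 L = 2.924 g
thiamine hydrochloride: 9.79 mg/L × 3.57 L = 34.950 mg
EDTA disodium salt: 0.16 g/L × 3.57 L = 0.571 g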